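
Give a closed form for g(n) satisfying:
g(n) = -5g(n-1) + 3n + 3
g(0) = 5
First-order linear with linear forcing.
Homogeneous solution: g_h(n) = A·(-5)^n.
Try particular g_p(n) = pn + q. Substituting:
  pn + q = -5(p(n-1) + q) + 3n + 3.
Matching the n-coefficient: p = -5p + 3 ⇒ p = \frac{1}{2}.
Matching constants: q = 5p - 5q + 3 ⇒ q = \frac{11}{12}.
General: g(n) = A·(-5)^n + \frac{n}{2} + \frac{11}{12}.
Apply g(0) = 5: A + \frac{11}{12} = 5 ⇒ A = \frac{49}{12}.
So g(n) = \frac{49 \left(-5\right)^{n}}{12} + \frac{n}{2} + \frac{11}{12}.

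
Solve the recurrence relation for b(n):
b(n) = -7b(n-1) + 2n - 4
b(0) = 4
First-order linear with linear forcing.
Homogeneous solution: b_h(n) = A·(-7)^n.
Try particular b_p(n) = pn + q. Substituting:
  pn + q = -7(p(n-1) + q) + 2n - 4.
Matching the n-coefficient: p = -7p + 2 ⇒ p = \frac{1}{4}.
Matching constants: q = 7p - 7q - 4 ⇒ q = - \frac{9}{32}.
General: b(n) = A·(-7)^n + \frac{n}{4} - \frac{9}{32}.
Apply b(0) = 4: A - \frac{9}{32} = 4 ⇒ A = \frac{137}{32}.
So b(n) = \frac{137 \left(-7\right)^{n}}{32} + \frac{n}{4} - \frac{9}{32}.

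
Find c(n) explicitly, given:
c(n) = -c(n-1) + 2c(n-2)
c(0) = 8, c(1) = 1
Characteristic equation: x² + x - 2 = 0, which factors as (x - (1))(x - (-2)) = 0.
Roots r₁ = 1, r₂ = -2 (distinct).
General solution: c(n) = A·(1)^n + B·(-2)^n.
From c(0) = 8: A + B = 8.
From c(1) = 1: A - 2B = 1.
Solving: A = \frac{17}{3}, B = \frac{7}{3}.
So c(n) = \frac{7 \left(-2\right)^{n}}{3} + \frac{17}{3}.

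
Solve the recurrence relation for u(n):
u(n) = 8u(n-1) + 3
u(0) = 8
First-order linear non-homogeneous.
Homogeneous solution: u_h(n) = A·(8)^n.
Try constant particular solution u_p = K: K = 8K + 3 ⇒ K = - \frac{3}{7}.
General: u(n) = A·(8)^n - \frac{3}{7}.
Apply u(0) = 8: A - \frac{3}{7} = 8 ⇒ A = \frac{59}{7}.
So u(n) = \frac{59 \cdot 8^{n}}{7} - \frac{3}{7}.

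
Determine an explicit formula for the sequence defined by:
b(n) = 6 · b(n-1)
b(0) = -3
Pure geometric recurrence with ratio 6.
By induction b(n) = b(0) · (6)^n = - 3 \cdot 6^{n}.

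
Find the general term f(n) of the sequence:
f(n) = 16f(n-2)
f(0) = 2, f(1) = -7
Characteristic equation: x² - 16 = 0, which factors as (x - (4))(x - (-4)) = 0.
Roots r₁ = 4, r₂ = -4 (distinct).
General solution: f(n) = A·(4)^n + B·(-4)^n.
From f(0) = 2: A + B = 2.
From f(1) = -7: 4A - 4B = -7.
Solving: A = \frac{1}{8}, B = \frac{15}{8}.
So f(n) = \frac{15 \left(-4\right)^{n}}{8} + \frac{4^{n}}{8}.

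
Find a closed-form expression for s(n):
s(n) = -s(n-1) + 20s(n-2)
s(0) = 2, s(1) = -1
Characteristic equation: x² + x - 20 = 0, which factors as (x - (-5))(x - (4)) = 0.
Roots r₁ = -5, r₂ = 4 (distinct).
General solution: s(n) = A·(-5)^n + B·(4)^n.
From s(0) = 2: A + B = 2.
From s(1) = -1: -5A + 4B = -1.
Solving: A = 1, B = 1.
So s(n) = \left(-5\right)^{n} + 4^{n}.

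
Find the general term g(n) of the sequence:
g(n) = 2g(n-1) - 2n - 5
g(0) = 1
First-order linear with linear forcing.
Homogeneous solution: g_h(n) = A·(2)^n.
Try particular g_p(n) = pn + q. Substituting:
  pn + q = 2(p(n-1) + q) - 2n - 5.
Matching the n-coefficient: p = 2p - 2 ⇒ p = 2.
Matching constants: q = -2p + 2q - 5 ⇒ q = 9.
General: g(n) = A·(2)^n + 2 n + 9.
Apply g(0) = 1: A + 9 = 1 ⇒ A = -8.
So g(n) = - 8 \cdot 2^{n} + 2 n + 9.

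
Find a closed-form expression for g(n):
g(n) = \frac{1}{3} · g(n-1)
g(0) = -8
Pure geometric recurrence with ratio \frac{1}{3}.
By induction g(n) = g(0) · (\frac{1}{3})^n = - 8 \cdot 3^{- n}.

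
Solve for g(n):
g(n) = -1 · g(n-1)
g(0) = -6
Pure geometric recurrence with ratio -1.
By induction g(n) = g(0) · (-1)^n = - 6 \left(-1\right)^{n}.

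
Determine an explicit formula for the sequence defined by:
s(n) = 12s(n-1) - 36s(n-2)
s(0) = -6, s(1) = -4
Characteristic equation: x² - 12x + 36 = 0, which is (x - (6))².
Repeated root r = 6.
General solution: s(n) = (A + Bn)·(6)^n.
From s(0) = -6: A = -6.
From s(1) = -4: (A + B)·(6) = -4 ⇒ B = \frac{16}{3}.
So s(n) = \left(\frac{16 n}{3} - 6\right) \cdot (6)^n.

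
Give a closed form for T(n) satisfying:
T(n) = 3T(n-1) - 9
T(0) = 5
First-order linear non-homogeneous.
Homogeneous solution: T_h(n) = A·(3)^n.
Try constant particular solution T_p = K: K = 3K - 9 ⇒ K = \frac{9}{2}.
General: T(n) = A·(3)^n + \frac{9}{2}.
Apply T(0) = 5: A + \frac{9}{2} = 5 ⇒ A = \frac{1}{2}.
So T(n) = \frac{3^{n}}{2} + \frac{9}{2}.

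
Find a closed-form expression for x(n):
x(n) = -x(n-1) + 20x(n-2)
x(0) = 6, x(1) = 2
Characteristic equation: x² + x - 20 = 0, which factors as (x - (-5))(x - (4)) = 0.
Roots r₁ = -5, r₂ = 4 (distinct).
General solution: x(n) = A·(-5)^n + B·(4)^n.
From x(0) = 6: A + B = 6.
From x(1) = 2: -5A + 4B = 2.
Solving: A = \frac{22}{9}, B = \frac{32}{9}.
So x(n) = \frac{22 \left(-5\right)^{n}}{9} + \frac{32 \cdot 4^{n}}{9}.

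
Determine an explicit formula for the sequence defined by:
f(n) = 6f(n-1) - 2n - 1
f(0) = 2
First-order linear with linear forcing.
Homogeneous solution: f_h(n) = A·(6)^n.
Try particular f_p(n) = pn + q. Substituting:
  pn + q = 6(p(n-1) + q) - 2n - 1.
Matching the n-coefficient: p = 6p - 2 ⇒ p = \frac{2}{5}.
Matching constants: q = -6p + 6q - 1 ⇒ q = \frac{17}{25}.
General: f(n) = A·(6)^n + \frac{2 n}{5} + \frac{17}{25}.
Apply f(0) = 2: A + \frac{17}{25} = 2 ⇒ A = \frac{33}{25}.
So f(n) = \frac{33 \cdot 6^{n}}{25} + \frac{2 n}{5} + \frac{17}{25}.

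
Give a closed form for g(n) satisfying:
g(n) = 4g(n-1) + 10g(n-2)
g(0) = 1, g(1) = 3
Characteristic equation: x² - 4x - 10 = 0.
Discriminant Δ = (4)² + 4·(10) = 56.
Roots r₁,₂ = (4 ± √56)/2, so r₁ = 2 + \sqrt{14}, r₂ = 2 - \sqrt{14}.
General solution: g(n) = A·r₁^n + B·r₂^n.
From the initial conditions, A + B = 1 and r₁A + r₂B = 3.
Since r₁ - r₂ = √56: A = (3 - (1)r₂)/√56 = \frac{\sqrt{14}}{28} + \frac{1}{2}, and B = 1 - A = \frac{1}{2} - \frac{\sqrt{14}}{28}.
So g(n) = \left(\frac{\sqrt{14}}{28} + \frac{1}{2}\right)\left(2 + \sqrt{14}\right)^n + \left(\frac{1}{2} - \frac{\sqrt{14}}{28}\right)\left(2 - \sqrt{14}\right)^n.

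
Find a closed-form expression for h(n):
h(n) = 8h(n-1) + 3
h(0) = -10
First-order linear non-homogeneous.
Homogeneous solution: h_h(n) = A·(8)^n.
Try constant particular solution h_p = K: K = 8K + 3 ⇒ K = - \frac{3}{7}.
General: h(n) = A·(8)^n - \frac{3}{7}.
Apply h(0) = -10: A - \frac{3}{7} = -10 ⇒ A = - \frac{67}{7}.
So h(n) = - \frac{67 \cdot 8^{n}}{7} - \frac{3}{7}.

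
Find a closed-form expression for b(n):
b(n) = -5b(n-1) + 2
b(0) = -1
First-order linear non-homogeneous.
Homogeneous solution: b_h(n) = A·(-5)^n.
Try constant particular solution b_p = K: K = -5K + 2 ⇒ K = \frac{1}{3}.
General: b(n) = A·(-5)^n + \frac{1}{3}.
Apply b(0) = -1: A + \frac{1}{3} = -1 ⇒ A = - \frac{4}{3}.
So b(n) = \frac{1}{3} - \frac{4 \left(-5\right)^{n}}{3}.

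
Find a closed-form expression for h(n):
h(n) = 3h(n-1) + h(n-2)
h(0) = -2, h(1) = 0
Characteristic equation: x² - 3x - 1 = 0.
Discriminant Δ = (3)² + 4·(1) = 13.
Roots r₁,₂ = (3 ± √13)/2, so r₁ = \frac{3}{2} + \frac{\sqrt{13}}{2}, r₂ = \frac{3}{2} - \frac{\sqrt{13}}{2}.
General solution: h(n) = A·r₁^n + B·r₂^n.
From the initial conditions, A + B = -2 and r₁A + r₂B = 0.
Since r₁ - r₂ = √13: A = (0 - (-2)r₂)/√13 = -1 + \frac{3 \sqrt{13}}{13}, and B = -2 - A = -1 - \frac{3 \sqrt{13}}{13}.
So h(n) = \left(-1 + \frac{3 \sqrt{13}}{13}\right)\left(\frac{3}{2} + \frac{\sqrt{13}}{2}\right)^n + \left(-1 - \frac{3 \sqrt{13}}{13}\right)\left(\frac{3}{2} - \frac{\sqrt{13}}{2}\right)^n.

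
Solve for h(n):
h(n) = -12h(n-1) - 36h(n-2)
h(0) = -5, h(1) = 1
Characteristic equation: x² + 12x + 36 = 0, which is (x - (-6))².
Repeated root r = -6.
General solution: h(n) = (A + Bn)·(-6)^n.
From h(0) = -5: A = -5.
From h(1) = 1: (A + B)·(-6) = 1 ⇒ B = \frac{29}{6}.
So h(n) = \left(\frac{29 n}{6} - 5\right) \cdot (-6)^n.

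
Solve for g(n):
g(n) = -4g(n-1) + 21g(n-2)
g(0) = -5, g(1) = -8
Characteristic equation: x² + 4x - 21 = 0, which factors as (x - (3))(x - (-7)) = 0.
Roots r₁ = 3, r₂ = -7 (distinct).
General solution: g(n) = A·(3)^n + B·(-7)^n.
From g(0) = -5: A + B = -5.
From g(1) = -8: 3A - 7B = -8.
Solving: A = - \frac{43}{10}, B = - \frac{7}{10}.
So g(n) = - \frac{7 \left(-7\right)^{n}}{10} - \frac{43 \cdot 3^{n}}{10}.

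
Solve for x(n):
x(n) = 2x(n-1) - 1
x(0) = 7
First-order linear non-homogeneous.
Homogeneous solution: x_h(n) = A·(2)^n.
Try constant particular solution x_p = K: K = 2K - 1 ⇒ K = 1.
General: x(n) = A·(2)^n + 1.
Apply x(0) = 7: A + 1 = 7 ⇒ A = 6.
So x(n) = 6 \cdot 2^{n} + 1.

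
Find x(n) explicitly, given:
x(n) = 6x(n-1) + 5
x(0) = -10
First-order linear non-homogeneous.
Homogeneous solution: x_h(n) = A·(6)^n.
Try constant particular solution x_p = K: K = 6K + 5 ⇒ K = -1.
General: x(n) = A·(6)^n - 1.
Apply x(0) = -10: A - 1 = -10 ⇒ A = -9.
So x(n) = - 9 \cdot 6^{n} - 1.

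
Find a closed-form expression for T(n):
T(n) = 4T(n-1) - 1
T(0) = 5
First-order linear non-homogeneous.
Homogeneous solution: T_h(n) = A·(4)^n.
Try constant particular solution T_p = K: K = 4K - 1 ⇒ K = \frac{1}{3}.
General: T(n) = A·(4)^n + \frac{1}{3}.
Apply T(0) = 5: A + \frac{1}{3} = 5 ⇒ A = \frac{14}{3}.
So T(n) = \frac{14 \cdot 4^{n}}{3} + \frac{1}{3}.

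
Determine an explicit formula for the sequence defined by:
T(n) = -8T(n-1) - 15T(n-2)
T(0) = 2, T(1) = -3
Characteristic equation: x² + 8x + 15 = 0, which factors as (x - (-3))(x - (-5)) = 0.
Roots r₁ = -3, r₂ = -5 (distinct).
General solution: T(n) = A·(-3)^n + B·(-5)^n.
From T(0) = 2: A + B = 2.
From T(1) = -3: -3A - 5B = -3.
Solving: A = \frac{7}{2}, B = - \frac{3}{2}.
So T(n) = \frac{7 \left(-3\right)^{n}}{2} - \frac{3 \left(-5\right)^{n}}{2}.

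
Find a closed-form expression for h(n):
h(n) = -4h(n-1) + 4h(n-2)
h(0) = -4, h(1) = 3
Characteristic equation: x² + 4x - 4 = 0.
Discriminant Δ = (-4)² + 4·(4) = 32.
Roots r₁,₂ = (-4 ± √32)/2, so r₁ = -2 + 2 \sqrt{2}, r₂ = - 2 \sqrt{2} - 2.
General solution: h(n) = A·r₁^n + B·r₂^n.
From the initial conditions, A + B = -4 and r₁A + r₂B = 3.
Since r₁ - r₂ = √32: A = (3 - (-4)r₂)/√32 = -2 - \frac{5 \sqrt{2}}{8}, and B = -4 - A = -2 + \frac{5 \sqrt{2}}{8}.
So h(n) = \left(-2 - \frac{5 \sqrt{2}}{8}\right)\left(-2 + 2 \sqrt{2}\right)^n + \left(-2 + \frac{5 \sqrt{2}}{8}\right)\left(- 2 \sqrt{2} - 2\right)^n.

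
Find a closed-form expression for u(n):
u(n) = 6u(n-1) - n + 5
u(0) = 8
First-order linear with linear forcing.
Homogeneous solution: u_h(n) = A·(6)^n.
Try particular u_p(n) = pn + q. Substituting:
  pn + q = 6(p(n-1) + q) - n + 5.
Matching the n-coefficient: p = 6p - 1 ⇒ p = \frac{1}{5}.
Matching constants: q = -6p + 6q + 5 ⇒ q = - \frac{19}{25}.
General: u(n) = A·(6)^n + \frac{n}{5} - \frac{19}{25}.
Apply u(0) = 8: A - \frac{19}{25} = 8 ⇒ A = \frac{219}{25}.
So u(n) = \frac{219 \cdot 6^{n}}{25} + \frac{n}{5} - \frac{19}{25}.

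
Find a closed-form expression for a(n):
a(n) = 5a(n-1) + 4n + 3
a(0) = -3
First-order linear with linear forcing.
Homogeneous solution: a_h(n) = A·(5)^n.
Try particular a_p(n) = pn + q. Substituting:
  pn + q = 5(p(n-1) + q) + 4n + 3.
Matching the n-coefficient: p = 5p + 4 ⇒ p = -1.
Matching constants: q = -5p + 5q + 3 ⇒ q = -2.
General: a(n) = A·(5)^n - n - 2.
Apply a(0) = -3: A - 2 = -3 ⇒ A = -1.
So a(n) = - 5^{n} - n - 2.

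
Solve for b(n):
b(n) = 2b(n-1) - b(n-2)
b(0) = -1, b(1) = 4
Characteristic equation: x² - 2x + 1 = 0, which is (x - (1))².
Repeated root r = 1.
General solution: b(n) = (A + Bn)·(1)^n.
From b(0) = -1: A = -1.
From b(1) = 4: (A + B)·(1) = 4 ⇒ B = 5.
So b(n) = \left(5 n - 1\right) \cdot (1)^n.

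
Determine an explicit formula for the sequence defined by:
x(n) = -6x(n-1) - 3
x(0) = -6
First-order linear non-homogeneous.
Homogeneous solution: x_h(n) = A·(-6)^n.
Try constant particular solution x_p = K: K = -6K - 3 ⇒ K = - \frac{3}{7}.
General: x(n) = A·(-6)^n - \frac{3}{7}.
Apply x(0) = -6: A - \frac{3}{7} = -6 ⇒ A = - \frac{39}{7}.
So x(n) = - \frac{39 \left(-6\right)^{n}}{7} - \frac{3}{7}.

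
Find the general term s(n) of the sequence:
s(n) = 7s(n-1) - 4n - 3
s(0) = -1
First-order linear with linear forcing.
Homogeneous solution: s_h(n) = A·(7)^n.
Try particular s_p(n) = pn + q. Substituting:
  pn + q = 7(p(n-1) + q) - 4n - 3.
Matching the n-coefficient: p = 7p - 4 ⇒ p = \frac{2}{3}.
Matching constants: q = -7p + 7q - 3 ⇒ q = \frac{23}{18}.
General: s(n) = A·(7)^n + \frac{2 n}{3} + \frac{23}{18}.
Apply s(0) = -1: A + \frac{23}{18} = -1 ⇒ A = - \frac{41}{18}.
So s(n) = - \frac{41 \cdot 7^{n}}{18} + \frac{2 n}{3} + \frac{23}{18}.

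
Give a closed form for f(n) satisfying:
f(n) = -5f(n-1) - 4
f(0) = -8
First-order linear non-homogeneous.
Homogeneous solution: f_h(n) = A·(-5)^n.
Try constant particular solution f_p = K: K = -5K - 4 ⇒ K = - \frac{2}{3}.
General: f(n) = A·(-5)^n - \frac{2}{3}.
Apply f(0) = -8: A - \frac{2}{3} = -8 ⇒ A = - \frac{22}{3}.
So f(n) = - \frac{22 \left(-5\right)^{n}}{3} - \frac{2}{3}.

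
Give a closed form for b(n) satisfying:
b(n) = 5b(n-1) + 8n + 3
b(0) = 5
First-order linear with linear forcing.
Homogeneous solution: b_h(n) = A·(5)^n.
Try particular b_p(n) = pn + q. Substituting:
  pn + q = 5(p(n-1) + q) + 8n + 3.
Matching the n-coefficient: p = 5p + 8 ⇒ p = -2.
Matching constants: q = -5p + 5q + 3 ⇒ q = - \frac{13}{4}.
General: b(n) = A·(5)^n - 2 n - \frac{13}{4}.
Apply b(0) = 5: A - \frac{13}{4} = 5 ⇒ A = \frac{33}{4}.
So b(n) = \frac{33 \cdot 5^{n}}{4} - 2 n - \frac{13}{4}.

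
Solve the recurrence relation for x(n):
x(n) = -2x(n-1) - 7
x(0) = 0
First-order linear non-homogeneous.
Homogeneous solution: x_h(n) = A·(-2)^n.
Try constant particular solution x_p = K: K = -2K - 7 ⇒ K = - \frac{7}{3}.
General: x(n) = A·(-2)^n - \frac{7}{3}.
Apply x(0) = 0: A - \frac{7}{3} = 0 ⇒ A = \frac{7}{3}.
So x(n) = \frac{7 \left(-2\right)^{n}}{3} - \frac{7}{3}.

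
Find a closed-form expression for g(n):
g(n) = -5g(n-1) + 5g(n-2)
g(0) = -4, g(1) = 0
Characteristic equation: x² + 5x - 5 = 0.
Discriminant Δ = (-5)² + 4·(5) = 45.
Roots r₁,₂ = (-5 ± √45)/2, so r₁ = - \frac{5}{2} + \frac{3 \sqrt{5}}{2}, r₂ = - \frac{3 \sqrt{5}}{2} - \frac{5}{2}.
General solution: g(n) = A·r₁^n + B·r₂^n.
From the initial conditions, A + B = -4 and r₁A + r₂B = 0.
Since r₁ - r₂ = √45: A = (0 - (-4)r₂)/√45 = -2 - \frac{2 \sqrt{5}}{3}, and B = -4 - A = -2 + \frac{2 \sqrt{5}}{3}.
So g(n) = \left(-2 - \frac{2 \sqrt{5}}{3}\right)\left(- \frac{5}{2} + \frac{3 \sqrt{5}}{2}\right)^n + \left(-2 + \frac{2 \sqrt{5}}{3}\right)\left(- \frac{3 \sqrt{5}}{2} - \frac{5}{2}\right)^n.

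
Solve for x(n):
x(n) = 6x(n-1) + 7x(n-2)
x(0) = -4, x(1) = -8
Characteristic equation: x² - 6x - 7 = 0, which factors as (x - (7))(x - (-1)) = 0.
Roots r₁ = 7, r₂ = -1 (distinct).
General solution: x(n) = A·(7)^n + B·(-1)^n.
From x(0) = -4: A + B = -4.
From x(1) = -8: 7A - B = -8.
Solving: A = - \frac{3}{2}, B = - \frac{5}{2}.
So x(n) = - \frac{5 \left(-1\right)^{n}}{2} - \frac{3 \cdot 7^{n}}{2}.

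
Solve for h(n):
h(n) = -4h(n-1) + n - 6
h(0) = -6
First-order linear with linear forcing.
Homogeneous solution: h_h(n) = A·(-4)^n.
Try particular h_p(n) = pn + q. Substituting:
  pn + q = -4(p(n-1) + q) + n - 6.
Matching the n-coefficient: p = -4p + 1 ⇒ p = \frac{1}{5}.
Matching constants: q = 4p - 4q - 6 ⇒ q = - \frac{26}{25}.
General: h(n) = A·(-4)^n + \frac{n}{5} - \frac{26}{25}.
Apply h(0) = -6: A - \frac{26}{25} = -6 ⇒ A = - \frac{124}{25}.
So h(n) = - \frac{124 \left(-4\right)^{n}}{25} + \frac{n}{5} - \frac{26}{25}.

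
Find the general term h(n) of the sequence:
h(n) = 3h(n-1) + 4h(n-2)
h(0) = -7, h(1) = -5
Characteristic equation: x² - 3x - 4 = 0, which factors as (x - (-1))(x - (4)) = 0.
Roots r₁ = -1, r₂ = 4 (distinct).
General solution: h(n) = A·(-1)^n + B·(4)^n.
From h(0) = -7: A + B = -7.
From h(1) = -5: -A + 4B = -5.
Solving: A = - \frac{23}{5}, B = - \frac{12}{5}.
So h(n) = - \frac{23 \left(-1\right)^{n}}{5} - \frac{12 \cdot 4^{n}}{5}.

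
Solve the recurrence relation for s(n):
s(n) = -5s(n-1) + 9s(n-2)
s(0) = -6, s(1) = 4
Characteristic equation: x² + 5x - 9 = 0.
Discriminant Δ = (-5)² + 4·(9) = 61.
Roots r₁,₂ = (-5 ± √61)/2, so r₁ = - \frac{5}{2} + \frac{\sqrt{61}}{2}, r₂ = - \frac{\sqrt{61}}{2} - \frac{5}{2}.
General solution: s(n) = A·r₁^n + B·r₂^n.
From the initial conditions, A + B = -6 and r₁A + r₂B = 4.
Since r₁ - r₂ = √61: A = (4 - (-6)r₂)/√61 = -3 - \frac{11 \sqrt{61}}{61}, and B = -6 - A = -3 + \frac{11 \sqrt{61}}{61}.
So s(n) = \left(-3 - \frac{11 \sqrt{61}}{61}\right)\left(- \frac{5}{2} + \frac{\sqrt{61}}{2}\right)^n + \left(-3 + \frac{11 \sqrt{61}}{61}\right)\left(- \frac{\sqrt{61}}{2} - \frac{5}{2}\right)^n.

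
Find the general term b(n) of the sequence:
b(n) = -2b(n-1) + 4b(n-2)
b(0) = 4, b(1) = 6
Characteristic equation: x² + 2x - 4 = 0.
Discriminant Δ = (-2)² + 4·(4) = 20.
Roots r₁,₂ = (-2 ± √20)/2, so r₁ = -1 + \sqrt{5}, r₂ = - \sqrt{5} - 1.
General solution: b(n) = A·r₁^n + B·r₂^n.
From the initial conditions, A + B = 4 and r₁A + r₂B = 6.
Since r₁ - r₂ = √20: A = (6 - (4)r₂)/√20 = 2 + \sqrt{5}, and B = 4 - A = 2 - \sqrt{5}.
So b(n) = \left(2 + \sqrt{5}\right)\left(-1 + \sqrt{5}\right)^n + \left(2 - \sqrt{5}\right)\left(- \sqrt{5} - 1\right)^n.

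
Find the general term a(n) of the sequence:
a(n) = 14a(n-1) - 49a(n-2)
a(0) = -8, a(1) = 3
Characteristic equation: x² - 14x + 49 = 0, which is (x - (7))².
Repeated root r = 7.
General solution: a(n) = (A + Bn)·(7)^n.
From a(0) = -8: A = -8.
From a(1) = 3: (A + B)·(7) = 3 ⇒ B = \frac{59}{7}.
So a(n) = \left(\frac{59 n}{7} - 8\right) \cdot (7)^n.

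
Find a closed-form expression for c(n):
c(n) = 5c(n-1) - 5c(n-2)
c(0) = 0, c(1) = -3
Characteristic equation: x² - 5x + 5 = 0.
Discriminant Δ = (5)² + 4·(-5) = 5.
Roots r₁,₂ = (5 ± √5)/2, so r₁ = \frac{\sqrt{5}}{2} + \frac{5}{2}, r₂ = \frac{5}{2} - \frac{\sqrt{5}}{2}.
General solution: c(n) = A·r₁^n + B·r₂^n.
From the initial conditions, A + B = 0 and r₁A + r₂B = -3.
Since r₁ - r₂ = √5: A = (-3 - (0)r₂)/√5 = - \frac{3 \sqrt{5}}{5}, and B = 0 - A = \frac{3 \sqrt{5}}{5}.
So c(n) = \left(- \frac{3 \sqrt{5}}{5}\right)\left(\frac{\sqrt{5}}{2} + \frac{5}{2}\right)^n + \left(\frac{3 \sqrt{5}}{5}\right)\left(\frac{5}{2} - \frac{\sqrt{5}}{2}\right)^n.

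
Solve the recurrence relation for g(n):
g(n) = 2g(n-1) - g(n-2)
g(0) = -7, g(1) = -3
Characteristic equation: x² - 2x + 1 = 0, which is (x - (1))².
Repeated root r = 1.
General solution: g(n) = (A + Bn)·(1)^n.
From g(0) = -7: A = -7.
From g(1) = -3: (A + B)·(1) = -3 ⇒ B = 4.
So g(n) = \left(4 n - 7\right) \cdot (1)^n.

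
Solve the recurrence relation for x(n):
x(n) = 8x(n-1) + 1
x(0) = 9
First-order linear non-homogeneous.
Homogeneous solution: x_h(n) = A·(8)^n.
Try constant particular solution x_p = K: K = 8K + 1 ⇒ K = - \frac{1}{7}.
General: x(n) = A·(8)^n - \frac{1}{7}.
Apply x(0) = 9: A - \frac{1}{7} = 9 ⇒ A = \frac{64}{7}.
So x(n) = \frac{64 \cdot 8^{n}}{7} - \frac{1}{7}.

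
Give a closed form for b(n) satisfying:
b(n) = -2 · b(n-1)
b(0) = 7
Pure geometric recurrence with ratio -2.
By induction b(n) = b(0) · (-2)^n = 7 \left(-2\right)^{n}.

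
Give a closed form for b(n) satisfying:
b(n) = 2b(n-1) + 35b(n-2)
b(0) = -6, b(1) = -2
Characteristic equation: x² - 2x - 35 = 0, which factors as (x - (7))(x - (-5)) = 0.
Roots r₁ = 7, r₂ = -5 (distinct).
General solution: b(n) = A·(7)^n + B·(-5)^n.
From b(0) = -6: A + B = -6.
From b(1) = -2: 7A - 5B = -2.
Solving: A = - \frac{8}{3}, B = - \frac{10}{3}.
So b(n) = - \frac{10 \left(-5\right)^{n}}{3} - \frac{8 \cdot 7^{n}}{3}.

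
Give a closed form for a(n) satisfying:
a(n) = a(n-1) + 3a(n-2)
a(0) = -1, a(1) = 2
Characteristic equation: x² - x - 3 = 0.
Discriminant Δ = (1)² + 4·(3) = 13.
Roots r₁,₂ = (1 ± √13)/2, so r₁ = \frac{1}{2} + \frac{\sqrt{13}}{2}, r₂ = \frac{1}{2} - \frac{\sqrt{13}}{2}.
General solution: a(n) = A·r₁^n + B·r₂^n.
From the initial conditions, A + B = -1 and r₁A + r₂B = 2.
Since r₁ - r₂ = √13: A = (2 - (-1)r₂)/√13 = - \frac{1}{2} + \frac{5 \sqrt{13}}{26}, and B = -1 - A = - \frac{5 \sqrt{13}}{26} - \frac{1}{2}.
So a(n) = \left(- \frac{1}{2} + \frac{5 \sqrt{13}}{26}\right)\left(\frac{1}{2} + \frac{\sqrt{13}}{2}\right)^n + \left(- \frac{5 \sqrt{13}}{26} - \frac{1}{2}\right)\left(\frac{1}{2} - \frac{\sqrt{13}}{2}\right)^n.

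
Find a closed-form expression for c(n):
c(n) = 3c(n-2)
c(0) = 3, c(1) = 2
Characteristic equation: x² - 3 = 0.
Discriminant Δ = (0)² + 4·(3) = 12.
Roots r₁,₂ = (0 ± √12)/2, so r₁ = \sqrt{3}, r₂ = - \sqrt{3}.
General solution: c(n) = A·r₁^n + B·r₂^n.
From the initial conditions, A + B = 3 and r₁A + r₂B = 2.
Since r₁ - r₂ = √12: A = (2 - (3)r₂)/√12 = \frac{\sqrt{3}}{3} + \frac{3}{2}, and B = 3 - A = \frac{3}{2} - \frac{\sqrt{3}}{3}.
So c(n) = \left(\frac{\sqrt{3}}{3} + \frac{3}{2}\right)\left(\sqrt{3}\right)^n + \left(\frac{3}{2} - \frac{\sqrt{3}}{3}\right)\left(- \sqrt{3}\right)^n.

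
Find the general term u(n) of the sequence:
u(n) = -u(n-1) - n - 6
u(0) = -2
First-order linear with linear forcing.
Homogeneous solution: u_h(n) = A·(-1)^n.
Try particular u_p(n) = pn + q. Substituting:
  pn + q = -(p(n-1) + q) - n - 6.
Matching the n-coefficient: p = -p - 1 ⇒ p = - \frac{1}{2}.
Matching constants: q = p - q - 6 ⇒ q = - \frac{13}{4}.
General: u(n) = A·(-1)^n - \frac{n}{2} - \frac{13}{4}.
Apply u(0) = -2: A - \frac{13}{4} = -2 ⇒ A = \frac{5}{4}.
So u(n) = \frac{5 \left(-1\right)^{n}}{4} - \frac{n}{2} - \frac{13}{4}.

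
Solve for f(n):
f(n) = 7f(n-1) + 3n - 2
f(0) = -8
First-order linear with linear forcing.
Homogeneous solution: f_h(n) = A·(7)^n.
Try particular f_p(n) = pn + q. Substituting:
  pn + q = 7(p(n-1) + q) + 3n - 2.
Matching the n-coefficient: p = 7p + 3 ⇒ p = - \frac{1}{2}.
Matching constants: q = -7p + 7q - 2 ⇒ q = - \frac{1}{4}.
General: f(n) = A·(7)^n - \frac{n}{2} - \frac{1}{4}.
Apply f(0) = -8: A - \frac{1}{4} = -8 ⇒ A = - \frac{31}{4}.
So f(n) = - \frac{31 \cdot 7^{n}}{4} - \frac{n}{2} - \frac{1}{4}.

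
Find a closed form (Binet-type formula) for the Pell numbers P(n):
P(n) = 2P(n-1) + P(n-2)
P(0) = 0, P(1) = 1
This is the Pell sequence.
Characteristic equation: x² - 2x - 1 = 0; roots r₁ = 1 + \sqrt{2}, r₂ = 1 - \sqrt{2}.
General: P(n) = A·r₁^n + B·r₂^n. Solving with P(0)=0, P(1)=1 gives A = \frac{\sqrt{2}}{4}, B = - \frac{\sqrt{2}}{4}.
So P(n) = \frac{\sqrt{2} \left(- \left(1 - \sqrt{2}\right)^{n} + \left(1 + \sqrt{2}\right)^{n}\right)}{4}.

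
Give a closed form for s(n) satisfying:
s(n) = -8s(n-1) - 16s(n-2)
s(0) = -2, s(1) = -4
Characteristic equation: x² + 8x + 16 = 0, which is (x - (-4))².
Repeated root r = -4.
General solution: s(n) = (A + Bn)·(-4)^n.
From s(0) = -2: A = -2.
From s(1) = -4: (A + B)·(-4) = -4 ⇒ B = 3.
So s(n) = \left(3 n - 2\right) \cdot (-4)^n.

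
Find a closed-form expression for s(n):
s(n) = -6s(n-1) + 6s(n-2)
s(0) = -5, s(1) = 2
Characteristic equation: x² + 6x - 6 = 0.
Discriminant Δ = (-6)² + 4·(6) = 60.
Roots r₁,₂ = (-6 ± √60)/2, so r₁ = -3 + \sqrt{15}, r₂ = - \sqrt{15} - 3.
General solution: s(n) = A·r₁^n + B·r₂^n.
From the initial conditions, A + B = -5 and r₁A + r₂B = 2.
Since r₁ - r₂ = √60: A = (2 - (-5)r₂)/√60 = - \frac{5}{2} - \frac{13 \sqrt{15}}{30}, and B = -5 - A = - \frac{5}{2} + \frac{13 \sqrt{15}}{30}.
So s(n) = \left(- \frac{5}{2} - \frac{13 \sqrt{15}}{30}\right)\left(-3 + \sqrt{15}\right)^n + \left(- \frac{5}{2} + \frac{13 \sqrt{15}}{30}\right)\left(- \sqrt{15} - 3\right)^n.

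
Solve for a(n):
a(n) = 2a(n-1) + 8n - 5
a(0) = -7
First-order linear with linear forcing.
Homogeneous solution: a_h(n) = A·(2)^n.
Try particular a_p(n) = pn + q. Substituting:
  pn + q = 2(p(n-1) + q) + 8n - 5.
Matching the n-coefficient: p = 2p + 8 ⇒ p = -8.
Matching constants: q = -2p + 2q - 5 ⇒ q = -11.
General: a(n) = A·(2)^n - 8 n - 11.
Apply a(0) = -7: A - 11 = -7 ⇒ A = 4.
So a(n) = 4 \cdot 2^{n} - 8 n - 11.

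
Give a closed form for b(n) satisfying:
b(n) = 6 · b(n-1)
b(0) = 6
Pure geometric recurrence with ratio 6.
By induction b(n) = b(0) · (6)^n = 6 \cdot 6^{n}.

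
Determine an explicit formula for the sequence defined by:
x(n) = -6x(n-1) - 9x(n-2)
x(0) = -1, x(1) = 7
Characteristic equation: x² + 6x + 9 = 0, which is (x - (-3))².
Repeated root r = -3.
General solution: x(n) = (A + Bn)·(-3)^n.
From x(0) = -1: A = -1.
From x(1) = 7: (A + B)·(-3) = 7 ⇒ B = - \frac{4}{3}.
So x(n) = \left(- \frac{4 n}{3} - 1\right) \cdot (-3)^n.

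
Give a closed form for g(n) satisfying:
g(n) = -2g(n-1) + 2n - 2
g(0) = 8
First-order linear with linear forcing.
Homogeneous solution: g_h(n) = A·(-2)^n.
Try particular g_p(n) = pn + q. Substituting:
  pn + q = -2(p(n-1) + q) + 2n - 2.
Matching the n-coefficient: p = -2p + 2 ⇒ p = \frac{2}{3}.
Matching constants: q = 2p - 2q - 2 ⇒ q = - \frac{2}{9}.
General: g(n) = A·(-2)^n + \frac{2 n}{3} - \frac{2}{9}.
Apply g(0) = 8: A - \frac{2}{9} = 8 ⇒ A = \frac{74}{9}.
So g(n) = \frac{74 \left(-2\right)^{n}}{9} + \frac{2 n}{3} - \frac{2}{9}.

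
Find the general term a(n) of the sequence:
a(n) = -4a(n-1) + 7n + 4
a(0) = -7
First-order linear with linear forcing.
Homogeneous solution: a_h(n) = A·(-4)^n.
Try particular a_p(n) = pn + q. Substituting:
  pn + q = -4(p(n-1) + q) + 7n + 4.
Matching the n-coefficient: p = -4p + 7 ⇒ p = \frac{7}{5}.
Matching constants: q = 4p - 4q + 4 ⇒ q = \frac{48}{25}.
General: a(n) = A·(-4)^n + \frac{7 n}{5} + \frac{48}{25}.
Apply a(0) = -7: A + \frac{48}{25} = -7 ⇒ A = - \frac{223}{25}.
So a(n) = - \frac{223 \left(-4\right)^{n}}{25} + \frac{7 n}{5} + \frac{48}{25}.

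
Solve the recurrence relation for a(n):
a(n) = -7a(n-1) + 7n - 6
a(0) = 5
First-order linear with linear forcing.
Homogeneous solution: a_h(n) = A·(-7)^n.
Try particular a_p(n) = pn + q. Substituting:
  pn + q = -7(p(n-1) + q) + 7n - 6.
Matching the n-coefficient: p = -7p + 7 ⇒ p = \frac{7}{8}.
Matching constants: q = 7p - 7q - 6 ⇒ q = \frac{1}{64}.
General: a(n) = A·(-7)^n + \frac{7 n}{8} + \frac{1}{64}.
Apply a(0) = 5: A + \frac{1}{64} = 5 ⇒ A = \frac{319}{64}.
So a(n) = \frac{319 \left(-7\right)^{n}}{64} + \frac{7 n}{8} + \frac{1}{64}.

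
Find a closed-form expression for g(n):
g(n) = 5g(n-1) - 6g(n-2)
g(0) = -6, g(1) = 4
Characteristic equation: x² - 5x + 6 = 0, which factors as (x - (3))(x - (2)) = 0.
Roots r₁ = 3, r₂ = 2 (distinct).
General solution: g(n) = A·(3)^n + B·(2)^n.
From g(0) = -6: A + B = -6.
From g(1) = 4: 3A + 2B = 4.
Solving: A = 16, B = -22.
So g(n) = - 22 \cdot 2^{n} + 16 \cdot 3^{n}.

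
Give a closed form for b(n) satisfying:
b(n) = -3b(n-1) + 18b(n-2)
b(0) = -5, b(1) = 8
Characteristic equation: x² + 3x - 18 = 0, which factors as (x - (-6))(x - (3)) = 0.
Roots r₁ = -6, r₂ = 3 (distinct).
General solution: b(n) = A·(-6)^n + B·(3)^n.
From b(0) = -5: A + B = -5.
From b(1) = 8: -6A + 3B = 8.
Solving: A = - \frac{23}{9}, B = - \frac{22}{9}.
So b(n) = - \frac{23 \left(-6\right)^{n}}{9} - \frac{22 \cdot 3^{n}}{9}.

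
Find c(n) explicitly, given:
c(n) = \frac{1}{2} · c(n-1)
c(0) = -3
Pure geometric recurrence with ratio \frac{1}{2}.
By induction c(n) = c(0) · (\frac{1}{2})^n = - 3 \cdot 2^{- n}.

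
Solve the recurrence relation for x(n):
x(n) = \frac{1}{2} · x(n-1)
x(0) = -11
Pure geometric recurrence with ratio \frac{1}{2}.
By induction x(n) = x(0) · (\frac{1}{2})^n = - 11 \cdot 2^{- n}.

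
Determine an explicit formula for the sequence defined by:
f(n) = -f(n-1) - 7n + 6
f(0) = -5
First-order linear with linear forcing.
Homogeneous solution: f_h(n) = A·(-1)^n.
Try particular f_p(n) = pn + q. Substituting:
  pn + q = -(p(n-1) + q) - 7n + 6.
Matching the n-coefficient: p = -p - 7 ⇒ p = - \frac{7}{2}.
Matching constants: q = p - q + 6 ⇒ q = \frac{5}{4}.
General: f(n) = A·(-1)^n - \frac{7 n}{2} + \frac{5}{4}.
Apply f(0) = -5: A + \frac{5}{4} = -5 ⇒ A = - \frac{25}{4}.
So f(n) = - \frac{25 \left(-1\right)^{n}}{4} - \frac{7 n}{2} + \frac{5}{4}.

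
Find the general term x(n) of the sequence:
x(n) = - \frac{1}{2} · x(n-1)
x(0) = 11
Pure geometric recurrence with ratio - \frac{1}{2}.
By induction x(n) = x(0) · (- \frac{1}{2})^n = 11 \left(- \frac{1}{2}\right)^{n}.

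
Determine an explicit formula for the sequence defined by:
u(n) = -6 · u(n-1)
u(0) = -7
Pure geometric recurrence with ratio -6.
By induction u(n) = u(0) · (-6)^n = - 7 \left(-6\right)^{n}.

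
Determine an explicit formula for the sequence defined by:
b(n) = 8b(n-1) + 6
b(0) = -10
First-order linear non-homogeneous.
Homogeneous solution: b_h(n) = A·(8)^n.
Try constant particular solution b_p = K: K = 8K + 6 ⇒ K = - \frac{6}{7}.
General: b(n) = A·(8)^n - \frac{6}{7}.
Apply b(0) = -10: A - \frac{6}{7} = -10 ⇒ A = - \frac{64}{7}.
So b(n) = - \frac{64 \cdot 8^{n}}{7} - \frac{6}{7}.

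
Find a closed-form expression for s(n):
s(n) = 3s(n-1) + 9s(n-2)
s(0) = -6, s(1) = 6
Characteristic equation: x² - 3x - 9 = 0.
Discriminant Δ = (3)² + 4·(9) = 45.
Roots r₁,₂ = (3 ± √45)/2, so r₁ = \frac{3}{2} + \frac{3 \sqrt{5}}{2}, r₂ = \frac{3}{2} - \frac{3 \sqrt{5}}{2}.
General solution: s(n) = A·r₁^n + B·r₂^n.
From the initial conditions, A + B = -6 and r₁A + r₂B = 6.
Since r₁ - r₂ = √45: A = (6 - (-6)r₂)/√45 = -3 + \sqrt{5}, and B = -6 - A = -3 - \sqrt{5}.
So s(n) = \left(-3 + \sqrt{5}\right)\left(\frac{3}{2} + \frac{3 \sqrt{5}}{2}\right)^n + \left(-3 - \sqrt{5}\right)\left(\frac{3}{2} - \frac{3 \sqrt{5}}{2}\right)^n.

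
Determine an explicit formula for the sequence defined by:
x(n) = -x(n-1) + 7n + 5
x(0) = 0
First-order linear with linear forcing.
Homogeneous solution: x_h(n) = A·(-1)^n.
Try particular x_p(n) = pn + q. Substituting:
  pn + q = -(p(n-1) + q) + 7n + 5.
Matching the n-coefficient: p = -p + 7 ⇒ p = \frac{7}{2}.
Matching constants: q = p - q + 5 ⇒ q = \frac{17}{4}.
General: x(n) = A·(-1)^n + \frac{7 n}{2} + \frac{17}{4}.
Apply x(0) = 0: A + \frac{17}{4} = 0 ⇒ A = - \frac{17}{4}.
So x(n) = - \frac{17 \left(-1\right)^{n}}{4} + \frac{7 n}{2} + \frac{17}{4}.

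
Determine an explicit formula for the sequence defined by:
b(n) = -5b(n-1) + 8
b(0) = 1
First-order linear non-homogeneous.
Homogeneous solution: b_h(n) = A·(-5)^n.
Try constant particular solution b_p = K: K = -5K + 8 ⇒ K = \frac{4}{3}.
General: b(n) = A·(-5)^n + \frac{4}{3}.
Apply b(0) = 1: A + \frac{4}{3} = 1 ⇒ A = - \frac{1}{3}.
So b(n) = \frac{4}{3} - \frac{\left(-5\right)^{n}}{3}.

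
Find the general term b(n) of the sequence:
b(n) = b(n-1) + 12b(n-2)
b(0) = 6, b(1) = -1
Characteristic equation: x² - x - 12 = 0, which factors as (x - (4))(x - (-3)) = 0.
Roots r₁ = 4, r₂ = -3 (distinct).
General solution: b(n) = A·(4)^n + B·(-3)^n.
From b(0) = 6: A + B = 6.
From b(1) = -1: 4A - 3B = -1.
Solving: A = \frac{17}{7}, B = \frac{25}{7}.
So b(n) = \frac{25 \left(-3\right)^{n}}{7} + \frac{17 \cdot 4^{n}}{7}.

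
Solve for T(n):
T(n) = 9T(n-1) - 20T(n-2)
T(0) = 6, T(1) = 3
Characteristic equation: x² - 9x + 20 = 0, which factors as (x - (4))(x - (5)) = 0.
Roots r₁ = 4, r₂ = 5 (distinct).
General solution: T(n) = A·(4)^n + B·(5)^n.
From T(0) = 6: A + B = 6.
From T(1) = 3: 4A + 5B = 3.
Solving: A = 27, B = -21.
So T(n) = 27 \cdot 4^{n} - 21 \cdot 5^{n}.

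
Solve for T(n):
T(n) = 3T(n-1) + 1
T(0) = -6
First-order linear non-homogeneous.
Homogeneous solution: T_h(n) = A·(3)^n.
Try constant particular solution T_p = K: K = 3K + 1 ⇒ K = - \frac{1}{2}.
General: T(n) = A·(3)^n - \frac{1}{2}.
Apply T(0) = -6: A - \frac{1}{2} = -6 ⇒ A = - \frac{11}{2}.
So T(n) = - \frac{11 \cdot 3^{n}}{2} - \frac{1}{2}.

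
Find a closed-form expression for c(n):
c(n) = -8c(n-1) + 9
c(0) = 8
First-order linear non-homogeneous.
Homogeneous solution: c_h(n) = A·(-8)^n.
Try constant particular solution c_p = K: K = -8K + 9 ⇒ K = 1.
General: c(n) = A·(-8)^n + 1.
Apply c(0) = 8: A + 1 = 8 ⇒ A = 7.
So c(n) = 7 \left(-8\right)^{n} + 1.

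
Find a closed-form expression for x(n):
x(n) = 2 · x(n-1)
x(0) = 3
Pure geometric recurrence with ratio 2.
By induction x(n) = x(0) · (2)^n = 3 \cdot 2^{n}.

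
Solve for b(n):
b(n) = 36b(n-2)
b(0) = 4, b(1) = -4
Characteristic equation: x² - 36 = 0, which factors as (x - (-6))(x - (6)) = 0.
Roots r₁ = -6, r₂ = 6 (distinct).
General solution: b(n) = A·(-6)^n + B·(6)^n.
From b(0) = 4: A + B = 4.
From b(1) = -4: -6A + 6B = -4.
Solving: A = \frac{7}{3}, B = \frac{5}{3}.
So b(n) = \frac{7 \left(-6\right)^{n}}{3} + \frac{5 \cdot 6^{n}}{3}.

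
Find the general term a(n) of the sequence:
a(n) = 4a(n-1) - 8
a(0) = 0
First-order linear non-homogeneous.
Homogeneous solution: a_h(n) = A·(4)^n.
Try constant particular solution a_p = K: K = 4K - 8 ⇒ K = \frac{8}{3}.
General: a(n) = A·(4)^n + \frac{8}{3}.
Apply a(0) = 0: A + \frac{8}{3} = 0 ⇒ A = - \frac{8}{3}.
So a(n) = \frac{8}{3} - \frac{8 \cdot 4^{n}}{3}.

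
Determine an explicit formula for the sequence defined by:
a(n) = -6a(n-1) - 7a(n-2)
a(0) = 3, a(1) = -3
Characteristic equation: x² + 6x + 7 = 0.
Discriminant Δ = (-6)² + 4·(-7) = 8.
Roots r₁,₂ = (-6 ± √8)/2, so r₁ = -3 + \sqrt{2}, r₂ = -3 - \sqrt{2}.
General solution: a(n) = A·r₁^n + B·r₂^n.
From the initial conditions, A + B = 3 and r₁A + r₂B = -3.
Since r₁ - r₂ = √8: A = (-3 - (3)r₂)/√8 = \frac{3}{2} + \frac{3 \sqrt{2}}{2}, and B = 3 - A = \frac{3}{2} - \frac{3 \sqrt{2}}{2}.
So a(n) = \left(\frac{3}{2} + \frac{3 \sqrt{2}}{2}\right)\left(-3 + \sqrt{2}\right)^n + \left(\frac{3}{2} - \frac{3 \sqrt{2}}{2}\right)\left(-3 - \sqrt{2}\right)^n.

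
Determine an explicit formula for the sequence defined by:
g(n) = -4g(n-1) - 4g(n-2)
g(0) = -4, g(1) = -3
Characteristic equation: x² + 4x + 4 = 0, which is (x - (-2))².
Repeated root r = -2.
General solution: g(n) = (A + Bn)·(-2)^n.
From g(0) = -4: A = -4.
From g(1) = -3: (A + B)·(-2) = -3 ⇒ B = \frac{11}{2}.
So g(n) = \left(\frac{11 n}{2} - 4\right) \cdot (-2)^n.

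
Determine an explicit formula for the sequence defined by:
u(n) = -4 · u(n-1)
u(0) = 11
Pure geometric recurrence with ratio -4.
By induction u(n) = u(0) · (-4)^n = 11 \left(-4\right)^{n}.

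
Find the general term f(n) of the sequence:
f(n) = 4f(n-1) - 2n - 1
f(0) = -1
First-order linear with linear forcing.
Homogeneous solution: f_h(n) = A·(4)^n.
Try particular f_p(n) = pn + q. Substituting:
  pn + q = 4(p(n-1) + q) - 2n - 1.
Matching the n-coefficient: p = 4p - 2 ⇒ p = \frac{2}{3}.
Matching constants: q = -4p + 4q - 1 ⇒ q = \frac{11}{9}.
General: f(n) = A·(4)^n + \frac{2 n}{3} + \frac{11}{9}.
Apply f(0) = -1: A + \frac{11}{9} = -1 ⇒ A = - \frac{20}{9}.
So f(n) = - \frac{20 \cdot 4^{n}}{9} + \frac{2 n}{3} + \frac{11}{9}.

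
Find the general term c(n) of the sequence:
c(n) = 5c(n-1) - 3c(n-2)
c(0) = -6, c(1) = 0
Characteristic equation: x² - 5x + 3 = 0.
Discriminant Δ = (5)² + 4·(-3) = 13.
Roots r₁,₂ = (5 ± √13)/2, so r₁ = \frac{\sqrt{13}}{2} + \frac{5}{2}, r₂ = \frac{5}{2} - \frac{\sqrt{13}}{2}.
General solution: c(n) = A·r₁^n + B·r₂^n.
From the initial conditions, A + B = -6 and r₁A + r₂B = 0.
Since r₁ - r₂ = √13: A = (0 - (-6)r₂)/√13 = -3 + \frac{15 \sqrt{13}}{13}, and B = -6 - A = - \frac{15 \sqrt{13}}{13} - 3.
So c(n) = \left(-3 + \frac{15 \sqrt{13}}{13}\right)\left(\frac{\sqrt{13}}{2} + \frac{5}{2}\right)^n + \left(- \frac{15 \sqrt{13}}{13} - 3\right)\left(\frac{5}{2} - \frac{\sqrt{13}}{2}\right)^n.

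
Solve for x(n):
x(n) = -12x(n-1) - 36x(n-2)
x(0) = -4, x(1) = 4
Characteristic equation: x² + 12x + 36 = 0, which is (x - (-6))².
Repeated root r = -6.
General solution: x(n) = (A + Bn)·(-6)^n.
From x(0) = -4: A = -4.
From x(1) = 4: (A + B)·(-6) = 4 ⇒ B = \frac{10}{3}.
So x(n) = \left(\frac{10 n}{3} - 4\right) \cdot (-6)^n.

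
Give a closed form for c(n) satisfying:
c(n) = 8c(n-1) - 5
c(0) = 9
First-order linear non-homogeneous.
Homogeneous solution: c_h(n) = A·(8)^n.
Try constant particular solution c_p = K: K = 8K - 5 ⇒ K = \frac{5}{7}.
General: c(n) = A·(8)^n + \frac{5}{7}.
Apply c(0) = 9: A + \frac{5}{7} = 9 ⇒ A = \frac{58}{7}.
So c(n) = \frac{58 \cdot 8^{n}}{7} + \frac{5}{7}.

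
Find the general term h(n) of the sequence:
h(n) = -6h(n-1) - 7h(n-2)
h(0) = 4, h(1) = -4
Characteristic equation: x² + 6x + 7 = 0.
Discriminant Δ = (-6)² + 4·(-7) = 8.
Roots r₁,₂ = (-6 ± √8)/2, so r₁ = -3 + \sqrt{2}, r₂ = -3 - \sqrt{2}.
General solution: h(n) = A·r₁^n + B·r₂^n.
From the initial conditions, A + B = 4 and r₁A + r₂B = -4.
Since r₁ - r₂ = √8: A = (-4 - (4)r₂)/√8 = 2 + 2 \sqrt{2}, and B = 4 - A = 2 - 2 \sqrt{2}.
So h(n) = \left(2 + 2 \sqrt{2}\right)\left(-3 + \sqrt{2}\right)^n + \left(2 - 2 \sqrt{2}\right)\left(-3 - \sqrt{2}\right)^n.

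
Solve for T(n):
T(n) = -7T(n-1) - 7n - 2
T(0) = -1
First-order linear with linear forcing.
Homogeneous solution: T_h(n) = A·(-7)^n.
Try particular T_p(n) = pn + q. Substituting:
  pn + q = -7(p(n-1) + q) - 7n - 2.
Matching the n-coefficient: p = -7p - 7 ⇒ p = - \frac{7}{8}.
Matching constants: q = 7p - 7q - 2 ⇒ q = - \frac{65}{64}.
General: T(n) = A·(-7)^n - \frac{7 n}{8} - \frac{65}{64}.
Apply T(0) = -1: A - \frac{65}{64} = -1 ⇒ A = \frac{1}{64}.
So T(n) = \frac{\left(-7\right)^{n}}{64} - \frac{7 n}{8} - \frac{65}{64}.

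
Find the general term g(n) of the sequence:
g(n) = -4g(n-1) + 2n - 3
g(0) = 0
First-order linear with linear forcing.
Homogeneous solution: g_h(n) = A·(-4)^n.
Try particular g_p(n) = pn + q. Substituting:
  pn + q = -4(p(n-1) + q) + 2n - 3.
Matching the n-coefficient: p = -4p + 2 ⇒ p = \frac{2}{5}.
Matching constants: q = 4p - 4q - 3 ⇒ q = - \frac{7}{25}.
General: g(n) = A·(-4)^n + \frac{2 n}{5} - \frac{7}{25}.
Apply g(0) = 0: A - \frac{7}{25} = 0 ⇒ A = \frac{7}{25}.
So g(n) = \frac{7 \left(-4\right)^{n}}{25} + \frac{2 n}{5} - \frac{7}{25}.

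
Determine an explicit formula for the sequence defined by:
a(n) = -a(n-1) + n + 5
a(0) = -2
First-order linear with linear forcing.
Homogeneous solution: a_h(n) = A·(-1)^n.
Try particular a_p(n) = pn + q. Substituting:
  pn + q = -(p(n-1) + q) + n + 5.
Matching the n-coefficient: p = -p + 1 ⇒ p = \frac{1}{2}.
Matching constants: q = p - q + 5 ⇒ q = \frac{11}{4}.
General: a(n) = A·(-1)^n + \frac{n}{2} + \frac{11}{4}.
Apply a(0) = -2: A + \frac{11}{4} = -2 ⇒ A = - \frac{19}{4}.
So a(n) = - \frac{19 \left(-1\right)^{n}}{4} + \frac{n}{2} + \frac{11}{4}.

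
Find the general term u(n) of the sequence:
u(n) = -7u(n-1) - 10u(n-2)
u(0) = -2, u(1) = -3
Characteristic equation: x² + 7x + 10 = 0, which factors as (x - (-5))(x - (-2)) = 0.
Roots r₁ = -5, r₂ = -2 (distinct).
General solution: u(n) = A·(-5)^n + B·(-2)^n.
From u(0) = -2: A + B = -2.
From u(1) = -3: -5A - 2B = -3.
Solving: A = \frac{7}{3}, B = - \frac{13}{3}.
So u(n) = - \frac{13 \left(-2\right)^{n}}{3} + \frac{7 \left(-5\right)^{n}}{3}.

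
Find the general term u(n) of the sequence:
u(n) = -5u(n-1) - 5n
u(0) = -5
First-order linear with linear forcing.
Homogeneous solution: u_h(n) = A·(-5)^n.
Try particular u_p(n) = pn + q. Substituting:
  pn + q = -5(p(n-1) + q) - 5n.
Matching the n-coefficient: p = -5p - 5 ⇒ p = - \frac{5}{6}.
Matching constants: q = 5p - 5q ⇒ q = - \frac{25}{36}.
General: u(n) = A·(-5)^n - \frac{5 n}{6} - \frac{25}{36}.
Apply u(0) = -5: A - \frac{25}{36} = -5 ⇒ A = - \frac{155}{36}.
So u(n) = - \frac{155 \left(-5\right)^{n}}{36} - \frac{5 n}{6} - \frac{25}{36}.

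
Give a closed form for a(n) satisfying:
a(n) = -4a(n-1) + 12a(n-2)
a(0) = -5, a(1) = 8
Characteristic equation: x² + 4x - 12 = 0, which factors as (x - (-6))(x - (2)) = 0.
Roots r₁ = -6, r₂ = 2 (distinct).
General solution: a(n) = A·(-6)^n + B·(2)^n.
From a(0) = -5: A + B = -5.
From a(1) = 8: -6A + 2B = 8.
Solving: A = - \frac{9}{4}, B = - \frac{11}{4}.
So a(n) = - \frac{9 \left(-6\right)^{n}}{4} - \frac{11 \cdot 2^{n}}{4}.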